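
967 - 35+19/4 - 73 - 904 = -161/4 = -40.25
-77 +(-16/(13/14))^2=37163/169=219.90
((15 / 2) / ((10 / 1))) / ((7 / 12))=9 / 7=1.29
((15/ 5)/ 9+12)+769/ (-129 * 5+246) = 1384/ 133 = 10.41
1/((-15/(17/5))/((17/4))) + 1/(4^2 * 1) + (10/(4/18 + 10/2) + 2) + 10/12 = 72331/18800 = 3.85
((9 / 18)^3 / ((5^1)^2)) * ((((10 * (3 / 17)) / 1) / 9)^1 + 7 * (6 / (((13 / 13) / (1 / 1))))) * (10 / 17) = 538 / 4335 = 0.12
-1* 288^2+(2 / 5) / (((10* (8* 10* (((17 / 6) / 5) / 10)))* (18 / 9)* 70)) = -3948134397 / 47600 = -82944.00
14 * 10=140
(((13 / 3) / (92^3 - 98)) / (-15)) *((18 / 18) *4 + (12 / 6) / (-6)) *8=-0.00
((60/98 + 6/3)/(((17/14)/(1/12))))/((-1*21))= -64/7497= -0.01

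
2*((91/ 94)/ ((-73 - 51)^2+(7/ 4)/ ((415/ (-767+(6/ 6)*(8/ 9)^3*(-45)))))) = 12235860/ 97149195097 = 0.00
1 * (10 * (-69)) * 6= -4140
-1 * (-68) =68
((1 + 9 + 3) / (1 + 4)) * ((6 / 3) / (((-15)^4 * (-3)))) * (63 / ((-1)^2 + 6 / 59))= -0.00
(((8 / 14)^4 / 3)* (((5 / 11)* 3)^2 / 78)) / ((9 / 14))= 6400 / 4855851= 0.00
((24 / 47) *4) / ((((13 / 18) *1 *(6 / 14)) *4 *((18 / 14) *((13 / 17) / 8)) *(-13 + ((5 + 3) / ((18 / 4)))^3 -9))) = -5552064 / 6775379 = -0.82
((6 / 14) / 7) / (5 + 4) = 0.01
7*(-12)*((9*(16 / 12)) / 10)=-100.80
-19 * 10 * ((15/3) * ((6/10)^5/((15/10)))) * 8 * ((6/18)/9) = -1824/125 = -14.59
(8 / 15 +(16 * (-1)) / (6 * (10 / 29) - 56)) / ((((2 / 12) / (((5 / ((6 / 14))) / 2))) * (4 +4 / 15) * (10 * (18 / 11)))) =93709 / 225216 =0.42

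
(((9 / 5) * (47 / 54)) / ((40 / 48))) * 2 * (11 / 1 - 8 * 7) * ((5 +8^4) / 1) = -3469446 / 5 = -693889.20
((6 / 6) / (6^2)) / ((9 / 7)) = 7 / 324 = 0.02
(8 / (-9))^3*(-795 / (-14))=-67840 / 1701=-39.88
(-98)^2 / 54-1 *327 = -4027 / 27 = -149.15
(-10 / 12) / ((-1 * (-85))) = -1 / 102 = -0.01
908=908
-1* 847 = -847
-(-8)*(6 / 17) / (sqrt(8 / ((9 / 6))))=12*sqrt(3) / 17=1.22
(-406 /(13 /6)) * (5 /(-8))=3045 /26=117.12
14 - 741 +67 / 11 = -720.91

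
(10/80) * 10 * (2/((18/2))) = 5/18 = 0.28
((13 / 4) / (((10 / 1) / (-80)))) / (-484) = 13 / 242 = 0.05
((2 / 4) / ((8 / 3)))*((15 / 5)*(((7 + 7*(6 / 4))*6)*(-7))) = -6615 / 16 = -413.44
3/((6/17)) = 17/2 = 8.50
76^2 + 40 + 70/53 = 308318/53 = 5817.32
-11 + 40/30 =-29/3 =-9.67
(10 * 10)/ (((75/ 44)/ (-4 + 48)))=7744/ 3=2581.33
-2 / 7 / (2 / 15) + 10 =55 / 7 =7.86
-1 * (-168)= 168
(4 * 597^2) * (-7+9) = 2851272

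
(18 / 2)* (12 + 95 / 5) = 279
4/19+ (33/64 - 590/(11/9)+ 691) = 2795569/13376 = 209.00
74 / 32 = 2.31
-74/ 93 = -0.80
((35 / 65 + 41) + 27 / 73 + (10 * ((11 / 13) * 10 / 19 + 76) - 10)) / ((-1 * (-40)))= 14359199 / 721240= 19.91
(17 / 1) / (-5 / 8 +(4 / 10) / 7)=-29.94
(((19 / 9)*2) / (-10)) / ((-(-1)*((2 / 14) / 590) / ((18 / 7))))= -4484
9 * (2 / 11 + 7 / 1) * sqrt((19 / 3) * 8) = 474 * sqrt(114) / 11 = 460.09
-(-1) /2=0.50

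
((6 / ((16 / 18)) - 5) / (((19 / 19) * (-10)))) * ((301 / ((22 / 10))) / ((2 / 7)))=-14749 / 176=-83.80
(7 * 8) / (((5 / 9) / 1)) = 504 / 5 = 100.80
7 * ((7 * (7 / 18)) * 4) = 686 / 9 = 76.22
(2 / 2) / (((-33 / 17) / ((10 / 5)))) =-34 / 33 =-1.03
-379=-379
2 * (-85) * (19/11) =-3230/11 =-293.64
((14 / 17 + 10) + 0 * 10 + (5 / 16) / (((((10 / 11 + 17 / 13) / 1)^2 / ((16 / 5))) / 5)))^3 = 8276903973307693407221 / 4985426724919820297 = 1660.22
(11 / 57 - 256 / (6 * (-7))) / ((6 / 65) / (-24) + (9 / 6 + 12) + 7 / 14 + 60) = 652340 / 7676361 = 0.08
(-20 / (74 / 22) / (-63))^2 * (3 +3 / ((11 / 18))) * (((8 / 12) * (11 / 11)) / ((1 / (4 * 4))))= 4083200 / 5433561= 0.75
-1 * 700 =-700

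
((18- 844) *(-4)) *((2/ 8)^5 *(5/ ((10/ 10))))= 2065/ 128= 16.13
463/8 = 57.88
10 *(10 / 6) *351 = 5850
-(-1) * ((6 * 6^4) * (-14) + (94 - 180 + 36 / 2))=-108932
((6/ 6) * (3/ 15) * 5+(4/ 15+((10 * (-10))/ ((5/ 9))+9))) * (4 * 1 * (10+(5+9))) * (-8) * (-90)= -11731968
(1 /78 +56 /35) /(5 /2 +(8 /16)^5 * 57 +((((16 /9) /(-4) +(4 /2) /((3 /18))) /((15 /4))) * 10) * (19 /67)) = 6068592 /48989785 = 0.12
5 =5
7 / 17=0.41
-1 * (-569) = 569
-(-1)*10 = 10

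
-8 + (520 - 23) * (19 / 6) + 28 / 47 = 441733 / 282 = 1566.43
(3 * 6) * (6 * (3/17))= 324/17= 19.06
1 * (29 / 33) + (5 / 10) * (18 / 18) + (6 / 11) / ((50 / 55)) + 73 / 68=34247 / 11220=3.05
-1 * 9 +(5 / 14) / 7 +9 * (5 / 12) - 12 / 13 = -15599 / 2548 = -6.12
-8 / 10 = -4 / 5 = -0.80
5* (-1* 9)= -45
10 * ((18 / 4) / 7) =45 / 7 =6.43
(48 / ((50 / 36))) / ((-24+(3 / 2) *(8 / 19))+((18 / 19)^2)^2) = -9383112 / 6125875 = -1.53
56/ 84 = 2/ 3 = 0.67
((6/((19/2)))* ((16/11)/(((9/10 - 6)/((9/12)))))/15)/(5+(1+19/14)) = -448/365959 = -0.00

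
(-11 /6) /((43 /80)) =-440 /129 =-3.41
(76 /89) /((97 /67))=5092 /8633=0.59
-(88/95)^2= -7744/9025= -0.86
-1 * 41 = -41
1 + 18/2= 10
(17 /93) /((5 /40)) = 136 /93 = 1.46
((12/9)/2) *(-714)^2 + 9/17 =5777697/17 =339864.53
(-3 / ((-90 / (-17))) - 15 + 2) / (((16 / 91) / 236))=-2185183 / 120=-18209.86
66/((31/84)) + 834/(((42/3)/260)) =3399828/217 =15667.41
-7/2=-3.50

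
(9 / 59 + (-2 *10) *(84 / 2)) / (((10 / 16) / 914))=-362316912 / 295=-1228192.92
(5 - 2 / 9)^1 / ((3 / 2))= 86 / 27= 3.19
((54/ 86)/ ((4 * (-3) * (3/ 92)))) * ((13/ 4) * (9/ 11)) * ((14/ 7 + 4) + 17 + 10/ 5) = -201825/ 1892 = -106.67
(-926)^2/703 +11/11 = 858179/703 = 1220.74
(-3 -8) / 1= -11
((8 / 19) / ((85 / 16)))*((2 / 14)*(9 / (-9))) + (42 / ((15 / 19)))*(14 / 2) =4209854 / 11305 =372.39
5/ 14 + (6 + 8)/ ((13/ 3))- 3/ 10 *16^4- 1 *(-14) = -17875323/ 910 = -19643.21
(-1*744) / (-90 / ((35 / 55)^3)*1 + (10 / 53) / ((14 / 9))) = 4508392 / 2115555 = 2.13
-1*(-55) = 55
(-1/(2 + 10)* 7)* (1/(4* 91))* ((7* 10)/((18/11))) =-385/5616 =-0.07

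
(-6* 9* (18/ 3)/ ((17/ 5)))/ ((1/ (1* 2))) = -3240/ 17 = -190.59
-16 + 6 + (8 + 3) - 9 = -8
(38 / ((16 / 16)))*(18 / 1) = 684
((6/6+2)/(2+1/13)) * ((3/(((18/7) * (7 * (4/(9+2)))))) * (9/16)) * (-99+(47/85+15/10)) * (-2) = 72.21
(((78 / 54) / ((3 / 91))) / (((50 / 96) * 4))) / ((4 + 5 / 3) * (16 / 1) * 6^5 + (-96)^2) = 1183 / 40176000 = 0.00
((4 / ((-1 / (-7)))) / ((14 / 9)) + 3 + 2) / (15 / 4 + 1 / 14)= 644 / 107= 6.02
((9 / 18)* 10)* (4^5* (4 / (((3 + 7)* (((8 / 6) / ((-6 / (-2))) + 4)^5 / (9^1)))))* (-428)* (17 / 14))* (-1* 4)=966691179 / 43750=22095.80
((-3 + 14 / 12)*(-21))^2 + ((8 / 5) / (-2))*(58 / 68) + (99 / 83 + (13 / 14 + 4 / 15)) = 879421801 / 592620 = 1483.96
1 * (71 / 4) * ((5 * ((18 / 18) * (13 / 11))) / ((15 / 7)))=48.95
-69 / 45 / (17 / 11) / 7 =-253 / 1785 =-0.14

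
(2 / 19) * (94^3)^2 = 1379739562112 / 19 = 72617871690.11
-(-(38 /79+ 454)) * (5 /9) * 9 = 179520 /79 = 2272.41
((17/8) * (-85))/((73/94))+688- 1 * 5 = 131521/292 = 450.41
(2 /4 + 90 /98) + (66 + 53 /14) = 71.20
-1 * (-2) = 2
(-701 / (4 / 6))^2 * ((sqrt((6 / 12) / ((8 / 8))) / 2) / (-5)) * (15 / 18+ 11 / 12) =-30958263 * sqrt(2) / 320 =-136817.49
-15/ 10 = -3/ 2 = -1.50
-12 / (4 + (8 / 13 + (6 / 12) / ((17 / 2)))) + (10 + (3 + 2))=12.43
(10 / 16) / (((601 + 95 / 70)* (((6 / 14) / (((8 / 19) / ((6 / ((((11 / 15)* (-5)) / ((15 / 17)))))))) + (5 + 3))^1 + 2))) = 9163 / 75331989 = 0.00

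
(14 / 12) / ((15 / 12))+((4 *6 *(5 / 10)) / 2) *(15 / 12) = 253 / 30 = 8.43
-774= -774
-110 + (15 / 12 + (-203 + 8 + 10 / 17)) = -20615 / 68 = -303.16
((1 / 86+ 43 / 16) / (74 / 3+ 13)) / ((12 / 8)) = 1857 / 38872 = 0.05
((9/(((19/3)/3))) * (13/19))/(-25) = -1053/9025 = -0.12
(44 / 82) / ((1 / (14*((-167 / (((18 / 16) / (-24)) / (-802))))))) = -2640107008 / 123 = -21464284.62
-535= -535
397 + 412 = 809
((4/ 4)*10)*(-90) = -900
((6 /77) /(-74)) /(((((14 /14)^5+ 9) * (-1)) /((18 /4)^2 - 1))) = 3 /1480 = 0.00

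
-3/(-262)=3/262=0.01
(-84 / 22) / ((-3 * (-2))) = -7 / 11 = -0.64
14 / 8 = 7 / 4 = 1.75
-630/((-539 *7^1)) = 0.17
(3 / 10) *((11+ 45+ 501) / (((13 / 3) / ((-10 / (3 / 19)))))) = -31749 / 13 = -2442.23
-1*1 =-1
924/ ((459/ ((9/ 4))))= 77/ 17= 4.53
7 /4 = 1.75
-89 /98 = -0.91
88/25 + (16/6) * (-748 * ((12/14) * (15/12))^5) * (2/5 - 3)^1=3078213391/420175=7326.03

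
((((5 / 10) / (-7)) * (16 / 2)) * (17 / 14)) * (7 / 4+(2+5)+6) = -1003 / 98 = -10.23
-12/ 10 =-6/ 5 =-1.20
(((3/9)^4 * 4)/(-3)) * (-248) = 4.08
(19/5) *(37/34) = 703/170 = 4.14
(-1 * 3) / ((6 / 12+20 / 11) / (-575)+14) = -37950 / 177049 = -0.21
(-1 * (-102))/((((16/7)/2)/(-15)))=-5355/4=-1338.75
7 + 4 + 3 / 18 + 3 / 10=172 / 15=11.47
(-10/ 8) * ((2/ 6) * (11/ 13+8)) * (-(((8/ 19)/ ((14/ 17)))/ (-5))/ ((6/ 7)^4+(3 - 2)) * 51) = -11399605/ 913159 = -12.48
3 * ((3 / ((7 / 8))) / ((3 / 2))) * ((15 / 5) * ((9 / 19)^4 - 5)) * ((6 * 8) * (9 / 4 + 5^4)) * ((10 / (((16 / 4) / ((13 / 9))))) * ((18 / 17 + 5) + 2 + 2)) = -90890208639360 / 816221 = -111354900.99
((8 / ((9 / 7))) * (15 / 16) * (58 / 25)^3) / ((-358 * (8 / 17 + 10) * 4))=-2902291 / 597412500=-0.00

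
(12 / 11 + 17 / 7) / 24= 271 / 1848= 0.15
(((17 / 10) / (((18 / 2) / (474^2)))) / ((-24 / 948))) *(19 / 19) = -1676332.60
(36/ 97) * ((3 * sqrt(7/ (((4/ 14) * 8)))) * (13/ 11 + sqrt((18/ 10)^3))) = 2457/ 1067 + 5103 * sqrt(5)/ 2425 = 7.01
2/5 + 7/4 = 43/20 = 2.15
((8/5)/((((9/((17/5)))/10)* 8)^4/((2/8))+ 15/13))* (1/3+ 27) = 0.54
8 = 8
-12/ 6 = -2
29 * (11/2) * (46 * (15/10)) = 22011/2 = 11005.50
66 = 66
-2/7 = -0.29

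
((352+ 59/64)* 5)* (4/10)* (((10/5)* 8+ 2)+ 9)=609849/32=19057.78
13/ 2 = 6.50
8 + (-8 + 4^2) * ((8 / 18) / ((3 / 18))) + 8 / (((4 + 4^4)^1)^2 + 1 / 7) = 41641856 / 1419603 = 29.33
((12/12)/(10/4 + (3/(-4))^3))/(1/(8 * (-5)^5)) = -1600000/133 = -12030.08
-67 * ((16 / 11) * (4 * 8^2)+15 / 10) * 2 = -551075 / 11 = -50097.73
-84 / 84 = -1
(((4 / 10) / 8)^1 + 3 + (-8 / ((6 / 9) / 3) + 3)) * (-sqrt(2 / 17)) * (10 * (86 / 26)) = 25757 * sqrt(34) / 442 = 339.79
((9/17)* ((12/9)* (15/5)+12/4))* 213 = 789.35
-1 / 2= -0.50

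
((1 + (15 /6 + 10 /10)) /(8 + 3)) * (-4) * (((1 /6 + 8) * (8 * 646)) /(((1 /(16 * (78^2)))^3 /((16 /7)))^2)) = -3377060594509923182684793712718905344 /11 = -307005508591811198425890300000000000.00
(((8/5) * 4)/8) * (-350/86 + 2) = -356/215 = -1.66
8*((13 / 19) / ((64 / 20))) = 65 / 38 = 1.71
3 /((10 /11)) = 33 /10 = 3.30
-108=-108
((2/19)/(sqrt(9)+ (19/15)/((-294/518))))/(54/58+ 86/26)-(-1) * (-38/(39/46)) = -6417174451/143278278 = -44.79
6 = 6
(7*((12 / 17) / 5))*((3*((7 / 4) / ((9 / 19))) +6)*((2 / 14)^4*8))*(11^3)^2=581072008 / 5831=99652.21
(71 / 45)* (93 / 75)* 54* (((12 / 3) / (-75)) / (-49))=17608 / 153125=0.11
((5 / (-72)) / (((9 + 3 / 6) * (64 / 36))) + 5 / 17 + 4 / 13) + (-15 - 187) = -54124049 / 268736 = -201.40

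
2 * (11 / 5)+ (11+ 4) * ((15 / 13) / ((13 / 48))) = 57718 / 845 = 68.31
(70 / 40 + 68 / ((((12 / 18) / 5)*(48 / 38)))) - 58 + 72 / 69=16033 / 46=348.54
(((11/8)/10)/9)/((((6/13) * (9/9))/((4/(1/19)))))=2717/1080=2.52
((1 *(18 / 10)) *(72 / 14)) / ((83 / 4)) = 1296 / 2905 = 0.45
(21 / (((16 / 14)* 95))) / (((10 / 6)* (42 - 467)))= -441 / 1615000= -0.00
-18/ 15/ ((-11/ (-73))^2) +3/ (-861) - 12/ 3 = -9871683/ 173635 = -56.85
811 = 811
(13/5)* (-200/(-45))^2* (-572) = -2379520/81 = -29376.79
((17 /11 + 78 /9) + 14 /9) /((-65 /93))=-7223 /429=-16.84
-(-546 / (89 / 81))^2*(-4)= 7823756304 / 7921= 987723.31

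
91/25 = 3.64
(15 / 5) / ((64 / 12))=9 / 16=0.56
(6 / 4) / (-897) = -1 / 598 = -0.00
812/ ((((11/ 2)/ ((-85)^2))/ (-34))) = -398935600/ 11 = -36266872.73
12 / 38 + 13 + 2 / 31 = 7881 / 589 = 13.38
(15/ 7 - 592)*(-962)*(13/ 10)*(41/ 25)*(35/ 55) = 1058564117/ 1375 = 769864.81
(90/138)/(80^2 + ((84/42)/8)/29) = 580/5691741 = 0.00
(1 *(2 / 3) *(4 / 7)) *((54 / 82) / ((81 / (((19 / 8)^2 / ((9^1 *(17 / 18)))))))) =361 / 175644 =0.00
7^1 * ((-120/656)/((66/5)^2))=-0.01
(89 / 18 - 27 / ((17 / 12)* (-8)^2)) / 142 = 11375 / 347616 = 0.03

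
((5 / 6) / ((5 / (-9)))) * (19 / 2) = -57 / 4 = -14.25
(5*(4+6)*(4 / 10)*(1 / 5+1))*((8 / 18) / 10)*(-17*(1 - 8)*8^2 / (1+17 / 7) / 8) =13328 / 45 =296.18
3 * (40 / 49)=120 / 49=2.45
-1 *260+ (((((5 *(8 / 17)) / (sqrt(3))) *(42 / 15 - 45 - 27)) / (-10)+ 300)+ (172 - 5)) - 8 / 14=1384 *sqrt(3) / 255+ 1445 / 7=215.83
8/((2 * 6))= 2/3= 0.67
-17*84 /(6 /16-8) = 11424 /61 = 187.28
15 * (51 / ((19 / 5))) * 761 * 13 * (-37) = -1400106825 / 19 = -73689832.89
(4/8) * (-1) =-1/2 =-0.50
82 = 82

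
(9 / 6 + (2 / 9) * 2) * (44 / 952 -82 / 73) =-93565 / 44676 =-2.09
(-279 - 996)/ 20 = -255/ 4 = -63.75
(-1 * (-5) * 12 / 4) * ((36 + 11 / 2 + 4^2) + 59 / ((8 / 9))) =14865 / 8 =1858.12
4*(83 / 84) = 83 / 21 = 3.95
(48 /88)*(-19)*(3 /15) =-114 /55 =-2.07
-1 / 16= -0.06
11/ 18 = 0.61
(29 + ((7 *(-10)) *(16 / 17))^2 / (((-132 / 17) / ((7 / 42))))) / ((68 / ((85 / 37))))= -539965 / 249084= -2.17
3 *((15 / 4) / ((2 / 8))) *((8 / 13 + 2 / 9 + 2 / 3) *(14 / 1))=12320 / 13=947.69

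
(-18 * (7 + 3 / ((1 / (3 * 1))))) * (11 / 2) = -1584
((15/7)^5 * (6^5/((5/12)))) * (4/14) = 28343520000/117649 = 240915.94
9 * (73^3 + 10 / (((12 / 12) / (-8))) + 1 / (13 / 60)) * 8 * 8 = 2912394816 / 13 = 224030370.46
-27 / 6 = -9 / 2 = -4.50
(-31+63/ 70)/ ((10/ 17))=-51.17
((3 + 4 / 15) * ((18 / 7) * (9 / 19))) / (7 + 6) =378 / 1235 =0.31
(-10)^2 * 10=1000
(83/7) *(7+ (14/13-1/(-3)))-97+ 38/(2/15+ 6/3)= 89693/4368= 20.53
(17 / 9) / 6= 17 / 54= 0.31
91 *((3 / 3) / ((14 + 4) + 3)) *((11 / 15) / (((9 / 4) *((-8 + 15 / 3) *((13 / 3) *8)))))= -11 / 810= -0.01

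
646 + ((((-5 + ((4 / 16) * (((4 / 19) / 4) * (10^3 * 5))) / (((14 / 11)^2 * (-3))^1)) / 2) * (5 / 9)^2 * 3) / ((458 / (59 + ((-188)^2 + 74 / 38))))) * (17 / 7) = -965.26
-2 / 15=-0.13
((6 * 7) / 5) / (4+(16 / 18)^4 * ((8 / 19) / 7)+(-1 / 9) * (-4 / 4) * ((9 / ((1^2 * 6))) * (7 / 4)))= 293197968 / 151109285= 1.94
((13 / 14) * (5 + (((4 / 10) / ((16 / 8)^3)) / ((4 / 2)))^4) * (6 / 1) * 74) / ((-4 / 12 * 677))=-55411204329 / 6065920000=-9.13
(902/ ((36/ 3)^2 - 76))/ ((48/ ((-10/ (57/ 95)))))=-11275/ 2448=-4.61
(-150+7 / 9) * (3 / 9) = -1343 / 27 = -49.74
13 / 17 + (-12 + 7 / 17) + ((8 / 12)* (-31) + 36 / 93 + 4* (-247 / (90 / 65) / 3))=-3826960 / 14229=-268.95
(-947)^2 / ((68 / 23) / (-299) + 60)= 6167355493 / 412552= 14949.28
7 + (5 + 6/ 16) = 99/ 8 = 12.38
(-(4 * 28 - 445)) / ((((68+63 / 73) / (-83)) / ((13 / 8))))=-26229411 / 40216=-652.21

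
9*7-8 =55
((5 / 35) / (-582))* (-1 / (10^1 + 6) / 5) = 1 / 325920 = 0.00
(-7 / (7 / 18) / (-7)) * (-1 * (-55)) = 990 / 7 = 141.43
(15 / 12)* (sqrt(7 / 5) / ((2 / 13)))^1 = 13* sqrt(35) / 8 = 9.61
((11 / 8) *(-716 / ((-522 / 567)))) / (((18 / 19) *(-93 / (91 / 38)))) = -1254253 / 43152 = -29.07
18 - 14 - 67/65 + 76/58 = 8067/1885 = 4.28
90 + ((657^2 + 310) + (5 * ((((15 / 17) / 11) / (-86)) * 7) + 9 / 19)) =432049.44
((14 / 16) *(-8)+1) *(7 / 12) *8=-28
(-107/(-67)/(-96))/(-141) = 107/906912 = 0.00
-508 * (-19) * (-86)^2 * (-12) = -856634304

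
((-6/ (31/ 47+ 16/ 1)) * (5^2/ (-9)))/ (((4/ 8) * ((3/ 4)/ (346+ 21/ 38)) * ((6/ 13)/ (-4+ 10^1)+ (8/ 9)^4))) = 43449798600/ 32954759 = 1318.47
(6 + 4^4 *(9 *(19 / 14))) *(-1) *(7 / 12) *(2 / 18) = -203.06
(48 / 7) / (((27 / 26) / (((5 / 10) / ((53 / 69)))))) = 4784 / 1113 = 4.30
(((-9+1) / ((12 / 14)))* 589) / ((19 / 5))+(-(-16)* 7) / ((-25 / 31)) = -118916 / 75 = -1585.55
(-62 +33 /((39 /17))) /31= -619 /403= -1.54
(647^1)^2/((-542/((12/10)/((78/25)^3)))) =-1308153125/42867864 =-30.52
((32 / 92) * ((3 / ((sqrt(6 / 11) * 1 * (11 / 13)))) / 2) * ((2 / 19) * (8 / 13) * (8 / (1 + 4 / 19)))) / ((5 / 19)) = 4864 * sqrt(66) / 29095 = 1.36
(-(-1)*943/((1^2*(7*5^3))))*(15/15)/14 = 943/12250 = 0.08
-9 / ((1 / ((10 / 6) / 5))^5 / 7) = -7 / 27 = -0.26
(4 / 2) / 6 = 0.33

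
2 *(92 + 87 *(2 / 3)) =300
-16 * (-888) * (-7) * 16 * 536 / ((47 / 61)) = -52029014016 / 47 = -1107000298.21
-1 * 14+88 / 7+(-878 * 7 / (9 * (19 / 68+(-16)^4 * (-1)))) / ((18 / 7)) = -3599468254 / 2526795243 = -1.42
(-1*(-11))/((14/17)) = 187/14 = 13.36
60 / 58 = 30 / 29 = 1.03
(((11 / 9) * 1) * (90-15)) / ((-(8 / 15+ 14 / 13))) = -17875 / 314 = -56.93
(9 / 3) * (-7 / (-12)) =7 / 4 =1.75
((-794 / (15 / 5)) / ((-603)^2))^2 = 630436 / 1189903543929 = 0.00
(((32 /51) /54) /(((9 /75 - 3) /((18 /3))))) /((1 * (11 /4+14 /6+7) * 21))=-80 /838593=-0.00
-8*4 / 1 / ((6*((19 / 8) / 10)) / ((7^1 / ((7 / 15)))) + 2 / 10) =-6400 / 59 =-108.47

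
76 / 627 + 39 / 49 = 1483 / 1617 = 0.92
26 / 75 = 0.35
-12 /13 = -0.92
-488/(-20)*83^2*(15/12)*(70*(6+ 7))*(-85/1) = -16252356575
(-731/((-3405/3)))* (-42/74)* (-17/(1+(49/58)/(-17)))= 257313462/39349315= 6.54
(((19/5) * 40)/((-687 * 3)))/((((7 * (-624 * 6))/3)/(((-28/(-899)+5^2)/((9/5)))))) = 54815/466915428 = 0.00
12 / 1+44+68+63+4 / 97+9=19016 / 97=196.04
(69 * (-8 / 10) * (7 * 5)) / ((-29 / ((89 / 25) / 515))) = 171948 / 373375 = 0.46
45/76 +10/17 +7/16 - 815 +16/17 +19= -793.44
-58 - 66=-124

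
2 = 2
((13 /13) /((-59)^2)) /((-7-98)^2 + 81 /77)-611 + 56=-1640241386653 /2955389886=-555.00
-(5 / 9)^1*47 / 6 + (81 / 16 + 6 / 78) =4423 / 5616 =0.79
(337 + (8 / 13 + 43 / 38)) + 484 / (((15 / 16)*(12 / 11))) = 18050569 / 22230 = 811.99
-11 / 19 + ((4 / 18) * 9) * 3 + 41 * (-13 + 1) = -9245 / 19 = -486.58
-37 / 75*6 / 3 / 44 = -37 / 1650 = -0.02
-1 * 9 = -9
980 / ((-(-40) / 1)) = 49 / 2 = 24.50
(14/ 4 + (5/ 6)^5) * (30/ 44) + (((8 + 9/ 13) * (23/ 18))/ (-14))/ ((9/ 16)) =6486371/ 5189184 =1.25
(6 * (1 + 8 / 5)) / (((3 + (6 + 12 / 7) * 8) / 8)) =1456 / 755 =1.93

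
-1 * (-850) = 850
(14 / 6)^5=16807 / 243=69.16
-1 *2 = -2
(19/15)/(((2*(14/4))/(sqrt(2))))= 19*sqrt(2)/105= 0.26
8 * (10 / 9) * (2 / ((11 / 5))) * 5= 4000 / 99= 40.40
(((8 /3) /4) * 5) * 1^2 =10 /3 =3.33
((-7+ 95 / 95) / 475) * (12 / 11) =-72 / 5225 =-0.01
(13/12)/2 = 13/24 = 0.54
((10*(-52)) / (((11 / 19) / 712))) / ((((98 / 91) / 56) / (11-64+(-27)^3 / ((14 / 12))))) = 43335619009280 / 77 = 562800246873.77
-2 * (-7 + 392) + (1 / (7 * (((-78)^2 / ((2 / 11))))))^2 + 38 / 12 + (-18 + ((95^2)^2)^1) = 4468791642929780167 / 54865566756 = 81449840.17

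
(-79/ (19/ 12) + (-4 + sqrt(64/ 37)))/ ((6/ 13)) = -6656/ 57 + 52*sqrt(37)/ 111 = -113.92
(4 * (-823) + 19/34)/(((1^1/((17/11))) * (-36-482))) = 15987/1628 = 9.82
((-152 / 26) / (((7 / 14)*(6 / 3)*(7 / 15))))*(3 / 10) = -3.76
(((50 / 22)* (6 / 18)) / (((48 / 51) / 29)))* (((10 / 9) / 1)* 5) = 308125 / 2376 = 129.68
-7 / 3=-2.33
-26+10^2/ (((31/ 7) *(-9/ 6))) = -3818/ 93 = -41.05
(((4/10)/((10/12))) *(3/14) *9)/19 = 162/3325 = 0.05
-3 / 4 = -0.75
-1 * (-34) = 34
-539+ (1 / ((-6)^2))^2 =-698543 / 1296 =-539.00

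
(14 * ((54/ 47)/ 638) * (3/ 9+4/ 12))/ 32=63/ 119944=0.00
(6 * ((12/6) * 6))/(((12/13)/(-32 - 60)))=-7176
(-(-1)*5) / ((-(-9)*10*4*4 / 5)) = 5 / 288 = 0.02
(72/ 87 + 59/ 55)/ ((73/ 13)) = 39403/ 116435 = 0.34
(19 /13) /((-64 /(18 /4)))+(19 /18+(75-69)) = 104125 /14976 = 6.95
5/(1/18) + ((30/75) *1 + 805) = 4477/5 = 895.40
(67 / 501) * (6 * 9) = 1206 / 167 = 7.22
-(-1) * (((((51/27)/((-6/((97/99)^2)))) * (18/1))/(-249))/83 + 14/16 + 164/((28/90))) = 528.02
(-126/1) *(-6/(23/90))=68040/23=2958.26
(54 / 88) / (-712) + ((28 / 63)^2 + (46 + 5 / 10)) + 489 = 1359366725 / 2537568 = 535.70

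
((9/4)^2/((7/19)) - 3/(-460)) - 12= 22509/12880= 1.75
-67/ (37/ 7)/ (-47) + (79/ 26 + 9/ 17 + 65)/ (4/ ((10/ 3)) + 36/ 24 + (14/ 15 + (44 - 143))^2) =0.28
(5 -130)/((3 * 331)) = -125/993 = -0.13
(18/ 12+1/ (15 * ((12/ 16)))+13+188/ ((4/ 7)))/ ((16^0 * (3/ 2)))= 30923/ 135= 229.06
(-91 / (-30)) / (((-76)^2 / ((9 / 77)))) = 39 / 635360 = 0.00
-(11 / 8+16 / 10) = -119 / 40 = -2.98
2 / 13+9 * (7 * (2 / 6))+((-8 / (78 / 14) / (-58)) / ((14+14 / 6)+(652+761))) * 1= 8549207 / 404144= 21.15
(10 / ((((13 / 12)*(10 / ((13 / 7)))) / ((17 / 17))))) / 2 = 6 / 7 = 0.86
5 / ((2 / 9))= 45 / 2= 22.50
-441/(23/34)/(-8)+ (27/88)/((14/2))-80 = 21719/14168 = 1.53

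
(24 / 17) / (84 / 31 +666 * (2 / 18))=372 / 20213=0.02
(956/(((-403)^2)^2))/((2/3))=1434/26376683281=0.00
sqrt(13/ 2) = sqrt(26)/ 2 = 2.55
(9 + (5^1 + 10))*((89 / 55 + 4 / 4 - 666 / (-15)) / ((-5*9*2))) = -3448 / 275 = -12.54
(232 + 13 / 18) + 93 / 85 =357739 / 1530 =233.82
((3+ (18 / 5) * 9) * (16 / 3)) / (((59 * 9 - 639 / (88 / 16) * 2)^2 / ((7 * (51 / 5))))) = 13592656 / 89926875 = 0.15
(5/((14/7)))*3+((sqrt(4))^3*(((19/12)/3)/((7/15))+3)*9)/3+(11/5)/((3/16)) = 118.38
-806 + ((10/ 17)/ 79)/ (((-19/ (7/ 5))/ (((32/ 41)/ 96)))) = -2529704360/ 3138591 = -806.00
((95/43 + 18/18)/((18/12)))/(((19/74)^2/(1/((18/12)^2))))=2015168/139707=14.42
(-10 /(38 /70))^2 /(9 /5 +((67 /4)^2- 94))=9800000 /5439909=1.80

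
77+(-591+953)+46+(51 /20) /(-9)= 29083 /60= 484.72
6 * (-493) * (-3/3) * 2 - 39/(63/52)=123560/21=5883.81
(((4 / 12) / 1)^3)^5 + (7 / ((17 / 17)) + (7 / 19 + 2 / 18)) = 2039139136 / 272629233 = 7.48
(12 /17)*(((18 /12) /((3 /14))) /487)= 84 /8279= 0.01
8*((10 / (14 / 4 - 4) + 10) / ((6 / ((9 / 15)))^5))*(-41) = 0.03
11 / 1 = 11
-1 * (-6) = 6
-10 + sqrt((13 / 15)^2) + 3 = -92 / 15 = -6.13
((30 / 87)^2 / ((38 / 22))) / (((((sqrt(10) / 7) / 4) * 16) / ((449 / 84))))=24695 * sqrt(10) / 383496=0.20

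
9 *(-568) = -5112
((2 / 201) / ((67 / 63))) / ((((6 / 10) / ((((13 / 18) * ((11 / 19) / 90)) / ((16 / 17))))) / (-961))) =-16353337 / 221074272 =-0.07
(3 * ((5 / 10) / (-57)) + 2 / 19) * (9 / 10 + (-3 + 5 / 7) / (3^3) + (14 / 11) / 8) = 40517 / 526680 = 0.08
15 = 15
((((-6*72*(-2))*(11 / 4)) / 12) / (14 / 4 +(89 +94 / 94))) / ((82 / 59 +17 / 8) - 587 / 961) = 0.73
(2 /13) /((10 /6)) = 6 /65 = 0.09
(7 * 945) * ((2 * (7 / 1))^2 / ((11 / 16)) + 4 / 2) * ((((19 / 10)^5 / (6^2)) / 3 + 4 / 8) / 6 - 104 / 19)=-509840391741149 / 50160000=-10164282.13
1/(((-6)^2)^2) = 0.00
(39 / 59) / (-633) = -13 / 12449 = -0.00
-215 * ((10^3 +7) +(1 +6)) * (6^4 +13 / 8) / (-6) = 377193635 / 8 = 47149204.38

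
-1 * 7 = -7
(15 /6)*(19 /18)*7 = 18.47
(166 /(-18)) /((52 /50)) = -2075 /234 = -8.87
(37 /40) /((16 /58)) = 1073 /320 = 3.35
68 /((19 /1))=68 /19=3.58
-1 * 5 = -5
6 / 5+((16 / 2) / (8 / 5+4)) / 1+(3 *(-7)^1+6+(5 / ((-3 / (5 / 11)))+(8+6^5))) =8975356 / 1155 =7770.87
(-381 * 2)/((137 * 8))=-381/548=-0.70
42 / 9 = 4.67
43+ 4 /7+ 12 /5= 1609 /35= 45.97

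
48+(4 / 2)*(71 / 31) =1630 / 31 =52.58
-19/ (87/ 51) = -323/ 29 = -11.14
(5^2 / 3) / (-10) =-5 / 6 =-0.83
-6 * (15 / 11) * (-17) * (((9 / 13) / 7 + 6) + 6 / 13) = 912.50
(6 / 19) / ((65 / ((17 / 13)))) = 102 / 16055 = 0.01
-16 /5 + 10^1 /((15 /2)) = -28 /15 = -1.87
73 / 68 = 1.07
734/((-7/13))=-9542/7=-1363.14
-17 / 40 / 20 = -17 / 800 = -0.02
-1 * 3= -3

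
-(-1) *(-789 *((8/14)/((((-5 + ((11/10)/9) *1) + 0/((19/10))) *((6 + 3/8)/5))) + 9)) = -367176141/52241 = -7028.51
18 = 18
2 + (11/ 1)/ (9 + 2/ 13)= 381/ 119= 3.20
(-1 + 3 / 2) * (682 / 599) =341 / 599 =0.57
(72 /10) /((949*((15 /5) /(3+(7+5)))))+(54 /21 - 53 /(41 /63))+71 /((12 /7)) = -122278985 /3268356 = -37.41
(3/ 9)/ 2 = 1/ 6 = 0.17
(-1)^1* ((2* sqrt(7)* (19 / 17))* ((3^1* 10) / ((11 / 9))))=-10260* sqrt(7) / 187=-145.16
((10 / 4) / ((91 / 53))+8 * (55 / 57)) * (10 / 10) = 9.18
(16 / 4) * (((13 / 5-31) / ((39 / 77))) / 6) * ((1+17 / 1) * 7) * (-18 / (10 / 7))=19287576 / 325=59346.39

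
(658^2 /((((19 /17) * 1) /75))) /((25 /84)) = 1854817776 /19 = 97621988.21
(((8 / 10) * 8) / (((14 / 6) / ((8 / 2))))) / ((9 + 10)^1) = 0.58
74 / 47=1.57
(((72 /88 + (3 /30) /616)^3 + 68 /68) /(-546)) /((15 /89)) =-32204221012969 /1914370698240000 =-0.02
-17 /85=-1 /5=-0.20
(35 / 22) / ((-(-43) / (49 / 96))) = 1715 / 90816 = 0.02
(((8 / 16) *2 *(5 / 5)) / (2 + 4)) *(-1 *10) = -5 / 3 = -1.67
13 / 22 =0.59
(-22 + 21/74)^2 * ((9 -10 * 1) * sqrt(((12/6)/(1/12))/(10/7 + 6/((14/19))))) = -2582449 * sqrt(2814)/183446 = -746.77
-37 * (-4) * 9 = 1332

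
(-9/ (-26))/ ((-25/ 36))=-162/ 325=-0.50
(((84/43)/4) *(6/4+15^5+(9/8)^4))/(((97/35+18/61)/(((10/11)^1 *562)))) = 195934771848288375/3171052544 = 61788560.46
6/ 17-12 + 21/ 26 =-4791/ 442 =-10.84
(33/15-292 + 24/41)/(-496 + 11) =59289/99425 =0.60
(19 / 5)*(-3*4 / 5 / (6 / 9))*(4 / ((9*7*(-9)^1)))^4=-9728 / 287097714225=-0.00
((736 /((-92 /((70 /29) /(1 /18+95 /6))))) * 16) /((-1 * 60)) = 1344 /4147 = 0.32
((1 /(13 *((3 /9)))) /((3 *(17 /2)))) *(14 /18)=14 /1989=0.01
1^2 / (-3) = -1 / 3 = -0.33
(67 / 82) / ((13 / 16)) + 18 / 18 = 1069 / 533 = 2.01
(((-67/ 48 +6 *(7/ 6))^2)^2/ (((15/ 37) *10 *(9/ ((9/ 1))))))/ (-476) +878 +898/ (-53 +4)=2279483345347661/ 2653146316800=859.16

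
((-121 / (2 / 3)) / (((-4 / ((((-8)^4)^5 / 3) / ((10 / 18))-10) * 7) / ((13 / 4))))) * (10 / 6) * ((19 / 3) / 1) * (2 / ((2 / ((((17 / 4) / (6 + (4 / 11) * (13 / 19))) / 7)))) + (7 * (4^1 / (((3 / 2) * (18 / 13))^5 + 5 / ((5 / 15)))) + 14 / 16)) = 14062016512229705749776756832085249 / 61183287273024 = 229834275649156157218.91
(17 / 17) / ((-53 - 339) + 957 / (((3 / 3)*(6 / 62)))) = 0.00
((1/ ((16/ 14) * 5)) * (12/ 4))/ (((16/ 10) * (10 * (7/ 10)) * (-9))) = -0.01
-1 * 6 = -6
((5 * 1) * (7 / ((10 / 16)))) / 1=56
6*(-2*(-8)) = 96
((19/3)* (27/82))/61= 171/5002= 0.03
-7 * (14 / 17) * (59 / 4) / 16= -5.31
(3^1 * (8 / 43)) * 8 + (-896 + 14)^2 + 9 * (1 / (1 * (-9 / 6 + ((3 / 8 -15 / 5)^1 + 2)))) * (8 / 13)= 7392629436 / 9503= 777925.86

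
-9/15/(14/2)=-3/35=-0.09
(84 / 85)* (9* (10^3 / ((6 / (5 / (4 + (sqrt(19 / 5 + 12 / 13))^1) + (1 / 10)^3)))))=163892358 / 62305 - 126000* sqrt(19955) / 12461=1202.11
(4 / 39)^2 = 16 / 1521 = 0.01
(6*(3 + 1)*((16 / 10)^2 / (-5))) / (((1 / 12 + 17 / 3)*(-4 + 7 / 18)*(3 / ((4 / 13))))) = 147456 / 2429375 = 0.06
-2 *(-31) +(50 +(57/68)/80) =112.01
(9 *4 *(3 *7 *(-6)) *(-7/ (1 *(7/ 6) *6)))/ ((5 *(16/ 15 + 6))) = 6804/ 53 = 128.38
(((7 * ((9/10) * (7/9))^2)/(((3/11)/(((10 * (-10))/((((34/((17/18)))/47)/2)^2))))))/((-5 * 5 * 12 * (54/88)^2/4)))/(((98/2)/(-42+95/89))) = -299910018716/1182456225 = -253.63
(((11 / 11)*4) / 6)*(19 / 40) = 19 / 60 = 0.32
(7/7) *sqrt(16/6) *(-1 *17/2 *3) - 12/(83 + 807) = -17 *sqrt(6) - 6/445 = -41.65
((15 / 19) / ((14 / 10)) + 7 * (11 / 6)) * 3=10691 / 266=40.19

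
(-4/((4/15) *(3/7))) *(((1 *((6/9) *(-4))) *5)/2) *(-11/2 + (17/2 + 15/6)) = 3850/3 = 1283.33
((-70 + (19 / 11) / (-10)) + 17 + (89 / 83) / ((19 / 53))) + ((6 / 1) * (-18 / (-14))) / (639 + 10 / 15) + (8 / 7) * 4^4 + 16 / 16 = 29851607789 / 122643290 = 243.40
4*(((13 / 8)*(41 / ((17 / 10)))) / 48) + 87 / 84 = 24571 / 5712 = 4.30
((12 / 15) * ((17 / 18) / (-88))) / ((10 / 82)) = -697 / 9900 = -0.07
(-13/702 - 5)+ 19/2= 121/27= 4.48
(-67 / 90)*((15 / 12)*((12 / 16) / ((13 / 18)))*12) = -603 / 52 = -11.60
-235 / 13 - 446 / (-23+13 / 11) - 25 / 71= 222919 / 110760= 2.01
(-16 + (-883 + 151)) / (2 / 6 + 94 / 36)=-13464 / 53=-254.04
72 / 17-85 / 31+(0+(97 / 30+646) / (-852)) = 9851341 / 13470120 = 0.73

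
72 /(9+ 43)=1.38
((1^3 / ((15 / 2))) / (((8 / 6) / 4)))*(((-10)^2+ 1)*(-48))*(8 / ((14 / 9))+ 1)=-416928 / 35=-11912.23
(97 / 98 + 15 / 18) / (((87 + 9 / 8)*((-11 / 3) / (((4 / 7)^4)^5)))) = -2357352929951744 / 30320662231761072319995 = -0.00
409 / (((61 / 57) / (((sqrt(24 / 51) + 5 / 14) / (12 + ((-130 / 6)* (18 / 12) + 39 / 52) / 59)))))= 2750934 / 231007 + 11003736* sqrt(34) / 2805085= 34.78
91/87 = 1.05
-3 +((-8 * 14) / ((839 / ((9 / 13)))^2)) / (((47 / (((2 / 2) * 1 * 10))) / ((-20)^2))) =-16810021509 / 5591244503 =-3.01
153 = 153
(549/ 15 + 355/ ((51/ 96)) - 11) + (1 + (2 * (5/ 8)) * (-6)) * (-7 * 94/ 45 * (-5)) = 167239/ 765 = 218.61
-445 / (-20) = 89 / 4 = 22.25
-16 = -16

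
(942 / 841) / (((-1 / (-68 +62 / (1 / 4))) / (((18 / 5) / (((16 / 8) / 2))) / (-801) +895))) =-13506233976 / 74849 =-180446.42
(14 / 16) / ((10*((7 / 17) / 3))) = 51 / 80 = 0.64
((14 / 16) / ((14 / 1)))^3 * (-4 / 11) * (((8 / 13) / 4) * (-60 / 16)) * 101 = 1515 / 292864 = 0.01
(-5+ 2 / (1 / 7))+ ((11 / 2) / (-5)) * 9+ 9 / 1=81 / 10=8.10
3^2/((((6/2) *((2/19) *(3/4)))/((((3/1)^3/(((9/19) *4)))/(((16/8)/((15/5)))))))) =3249/4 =812.25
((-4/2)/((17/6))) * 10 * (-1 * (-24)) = -2880/17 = -169.41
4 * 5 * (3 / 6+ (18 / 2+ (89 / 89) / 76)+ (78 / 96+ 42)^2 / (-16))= -40874615 / 19456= -2100.87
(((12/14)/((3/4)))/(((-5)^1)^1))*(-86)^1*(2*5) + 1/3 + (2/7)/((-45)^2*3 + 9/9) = 12562133/63798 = 196.90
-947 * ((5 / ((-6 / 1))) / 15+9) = -152467 / 18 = -8470.39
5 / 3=1.67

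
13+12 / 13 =181 / 13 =13.92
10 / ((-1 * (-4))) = 5 / 2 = 2.50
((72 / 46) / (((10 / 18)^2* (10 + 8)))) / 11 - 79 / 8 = -498379 / 50600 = -9.85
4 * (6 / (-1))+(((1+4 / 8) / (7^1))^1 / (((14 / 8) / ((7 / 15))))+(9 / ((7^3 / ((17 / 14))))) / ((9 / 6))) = -287179 / 12005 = -23.92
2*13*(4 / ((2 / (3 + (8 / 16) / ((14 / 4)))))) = 1144 / 7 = 163.43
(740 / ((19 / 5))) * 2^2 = 14800 / 19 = 778.95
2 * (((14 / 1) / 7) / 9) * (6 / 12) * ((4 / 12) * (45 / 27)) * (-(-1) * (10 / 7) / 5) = 20 / 567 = 0.04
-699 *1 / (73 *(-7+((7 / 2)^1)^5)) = -22368 / 1210559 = -0.02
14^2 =196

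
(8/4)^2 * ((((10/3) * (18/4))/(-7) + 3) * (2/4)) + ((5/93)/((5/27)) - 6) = -867/217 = -4.00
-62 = -62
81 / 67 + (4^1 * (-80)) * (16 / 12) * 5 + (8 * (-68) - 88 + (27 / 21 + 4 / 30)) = -6478544 / 2345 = -2762.71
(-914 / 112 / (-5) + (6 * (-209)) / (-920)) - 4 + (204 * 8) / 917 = 653739 / 843640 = 0.77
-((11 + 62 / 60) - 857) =25349 / 30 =844.97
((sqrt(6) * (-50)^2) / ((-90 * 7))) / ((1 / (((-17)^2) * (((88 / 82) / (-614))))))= 1589500 * sqrt(6) / 792981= 4.91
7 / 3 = 2.33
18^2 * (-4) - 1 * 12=-1308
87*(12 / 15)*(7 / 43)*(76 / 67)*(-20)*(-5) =3702720 / 2881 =1285.22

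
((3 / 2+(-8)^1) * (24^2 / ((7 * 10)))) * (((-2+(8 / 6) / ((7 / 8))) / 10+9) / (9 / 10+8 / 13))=-3050112 / 9653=-315.98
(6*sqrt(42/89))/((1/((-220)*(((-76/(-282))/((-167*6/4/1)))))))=33440*sqrt(3738)/2095683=0.98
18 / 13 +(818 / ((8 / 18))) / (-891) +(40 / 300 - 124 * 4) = -6390569 / 12870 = -496.55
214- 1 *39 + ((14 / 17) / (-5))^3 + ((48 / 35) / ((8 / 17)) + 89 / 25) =780116062 / 4298875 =181.47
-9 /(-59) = 9 /59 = 0.15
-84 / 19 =-4.42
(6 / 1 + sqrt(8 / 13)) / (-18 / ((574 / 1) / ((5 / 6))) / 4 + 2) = 4592*sqrt(26) / 59501 + 13776 / 4577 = 3.40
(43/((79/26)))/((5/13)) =14534/395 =36.79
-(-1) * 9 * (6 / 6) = 9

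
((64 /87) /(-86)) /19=-32 /71079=-0.00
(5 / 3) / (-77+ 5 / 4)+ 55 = 49975 / 909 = 54.98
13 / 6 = 2.17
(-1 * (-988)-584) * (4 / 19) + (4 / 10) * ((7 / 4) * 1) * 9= 17357 / 190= 91.35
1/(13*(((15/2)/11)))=22/195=0.11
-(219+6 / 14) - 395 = -4301 / 7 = -614.43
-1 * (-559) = 559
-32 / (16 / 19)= -38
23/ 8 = 2.88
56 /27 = 2.07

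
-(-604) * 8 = 4832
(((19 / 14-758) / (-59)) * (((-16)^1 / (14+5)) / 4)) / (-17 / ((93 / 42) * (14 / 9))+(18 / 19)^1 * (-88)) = 72974 / 2386727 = 0.03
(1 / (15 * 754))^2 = 1 / 127916100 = 0.00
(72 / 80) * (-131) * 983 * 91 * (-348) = 3670185027.60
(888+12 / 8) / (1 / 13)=23127 / 2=11563.50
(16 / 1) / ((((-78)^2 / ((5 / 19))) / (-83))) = -1660 / 28899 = -0.06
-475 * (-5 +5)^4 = 0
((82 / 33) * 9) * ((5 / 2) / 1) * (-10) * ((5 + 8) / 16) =-454.26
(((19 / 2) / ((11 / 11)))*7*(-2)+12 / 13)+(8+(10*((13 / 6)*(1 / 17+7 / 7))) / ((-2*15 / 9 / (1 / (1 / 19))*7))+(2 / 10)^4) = -138027203 / 966875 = -142.76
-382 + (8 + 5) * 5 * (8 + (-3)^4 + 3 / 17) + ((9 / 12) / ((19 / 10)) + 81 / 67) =234418527 / 43282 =5416.07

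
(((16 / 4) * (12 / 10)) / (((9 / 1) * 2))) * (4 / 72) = 2 / 135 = 0.01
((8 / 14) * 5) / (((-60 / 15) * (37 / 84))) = -60 / 37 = -1.62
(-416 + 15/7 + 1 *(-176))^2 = 17048641/49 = 347931.45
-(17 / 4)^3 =-4913 / 64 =-76.77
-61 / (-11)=61 / 11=5.55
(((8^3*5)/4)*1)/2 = 320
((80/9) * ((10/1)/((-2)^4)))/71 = 50/639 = 0.08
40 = 40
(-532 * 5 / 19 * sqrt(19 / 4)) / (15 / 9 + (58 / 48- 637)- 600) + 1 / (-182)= -1 / 182 + 560 * sqrt(19) / 9873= 0.24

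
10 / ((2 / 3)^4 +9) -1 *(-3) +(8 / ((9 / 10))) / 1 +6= 18.98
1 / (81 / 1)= 1 / 81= 0.01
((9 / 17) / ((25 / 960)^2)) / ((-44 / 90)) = -1492992 / 935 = -1596.78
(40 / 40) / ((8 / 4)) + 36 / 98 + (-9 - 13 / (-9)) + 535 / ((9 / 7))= 361111 / 882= 409.42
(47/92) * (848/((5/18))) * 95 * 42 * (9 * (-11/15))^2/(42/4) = 14843888928/575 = 25815459.01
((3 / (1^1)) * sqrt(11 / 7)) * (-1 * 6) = -18 * sqrt(77) / 7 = -22.56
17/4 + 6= 41/4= 10.25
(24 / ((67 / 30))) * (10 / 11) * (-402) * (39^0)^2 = -43200 / 11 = -3927.27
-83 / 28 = -2.96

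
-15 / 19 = -0.79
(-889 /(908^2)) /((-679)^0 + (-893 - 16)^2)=-0.00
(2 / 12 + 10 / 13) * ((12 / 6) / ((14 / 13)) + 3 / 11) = 5986 / 3003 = 1.99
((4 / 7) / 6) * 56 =16 / 3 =5.33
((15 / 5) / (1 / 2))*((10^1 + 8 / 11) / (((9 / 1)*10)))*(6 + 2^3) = 1652 / 165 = 10.01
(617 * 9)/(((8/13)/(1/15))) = 24063/40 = 601.58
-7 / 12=-0.58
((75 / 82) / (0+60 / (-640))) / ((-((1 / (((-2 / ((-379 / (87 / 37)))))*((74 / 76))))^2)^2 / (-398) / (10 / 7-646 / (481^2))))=-21060106263956505600 / 178543191313262549162207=-0.00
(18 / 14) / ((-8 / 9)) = -81 / 56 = -1.45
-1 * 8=-8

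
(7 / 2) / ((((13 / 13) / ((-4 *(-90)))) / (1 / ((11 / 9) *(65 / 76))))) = 172368 / 143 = 1205.37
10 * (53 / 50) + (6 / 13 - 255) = -15856 / 65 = -243.94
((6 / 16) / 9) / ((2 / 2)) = 1 / 24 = 0.04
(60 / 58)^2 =900 / 841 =1.07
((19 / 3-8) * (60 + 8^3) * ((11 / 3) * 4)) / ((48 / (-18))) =15730 / 3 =5243.33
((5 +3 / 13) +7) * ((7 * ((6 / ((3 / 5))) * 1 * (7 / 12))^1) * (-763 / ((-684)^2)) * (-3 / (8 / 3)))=0.92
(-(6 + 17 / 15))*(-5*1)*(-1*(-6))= 214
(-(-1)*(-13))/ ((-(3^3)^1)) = 13/ 27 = 0.48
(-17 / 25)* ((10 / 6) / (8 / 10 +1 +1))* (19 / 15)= -323 / 630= -0.51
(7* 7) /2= 49 /2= 24.50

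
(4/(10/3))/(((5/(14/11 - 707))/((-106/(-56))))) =-176331/550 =-320.60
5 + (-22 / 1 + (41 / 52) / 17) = -14987 / 884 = -16.95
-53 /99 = -0.54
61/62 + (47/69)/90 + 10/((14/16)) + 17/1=19822762/673785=29.42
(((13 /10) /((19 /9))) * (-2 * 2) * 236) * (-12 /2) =331344 /95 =3487.83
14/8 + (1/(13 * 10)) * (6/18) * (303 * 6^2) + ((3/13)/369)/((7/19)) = 6653327/223860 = 29.72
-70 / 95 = -14 / 19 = -0.74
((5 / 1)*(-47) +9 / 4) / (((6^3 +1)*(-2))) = 133 / 248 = 0.54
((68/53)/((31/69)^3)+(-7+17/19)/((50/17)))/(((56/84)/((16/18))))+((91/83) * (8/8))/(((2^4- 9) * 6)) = 6021620870533/373494235650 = 16.12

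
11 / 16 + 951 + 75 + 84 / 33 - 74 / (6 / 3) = 174633 / 176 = 992.23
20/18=10/9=1.11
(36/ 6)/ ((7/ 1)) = 6/ 7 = 0.86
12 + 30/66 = 137/11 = 12.45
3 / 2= 1.50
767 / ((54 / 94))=1335.15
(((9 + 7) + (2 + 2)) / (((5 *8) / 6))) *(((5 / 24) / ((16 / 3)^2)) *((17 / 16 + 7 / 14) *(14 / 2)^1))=7875 / 32768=0.24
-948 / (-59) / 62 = 474 / 1829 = 0.26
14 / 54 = 7 / 27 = 0.26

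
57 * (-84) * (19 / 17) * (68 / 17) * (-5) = 1819440 / 17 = 107025.88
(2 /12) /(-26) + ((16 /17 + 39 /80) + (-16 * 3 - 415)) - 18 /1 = -25436803 /53040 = -479.58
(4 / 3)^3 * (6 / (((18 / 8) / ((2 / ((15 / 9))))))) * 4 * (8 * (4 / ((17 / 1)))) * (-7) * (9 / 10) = -458752 / 1275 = -359.81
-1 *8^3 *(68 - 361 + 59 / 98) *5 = 36678400 / 49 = 748538.78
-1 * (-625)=625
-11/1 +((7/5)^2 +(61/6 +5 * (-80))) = -59831/150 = -398.87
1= 1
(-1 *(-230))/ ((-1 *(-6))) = 115/ 3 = 38.33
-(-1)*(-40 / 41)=-40 / 41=-0.98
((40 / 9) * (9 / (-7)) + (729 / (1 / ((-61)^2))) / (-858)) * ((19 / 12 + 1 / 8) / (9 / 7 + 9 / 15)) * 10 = -6499382525 / 226512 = -28693.33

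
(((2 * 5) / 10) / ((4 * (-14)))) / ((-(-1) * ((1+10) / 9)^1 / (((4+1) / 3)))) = -15 / 616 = -0.02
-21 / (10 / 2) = -21 / 5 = -4.20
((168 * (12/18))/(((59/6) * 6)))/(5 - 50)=-112/2655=-0.04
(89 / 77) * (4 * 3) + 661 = 51965 / 77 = 674.87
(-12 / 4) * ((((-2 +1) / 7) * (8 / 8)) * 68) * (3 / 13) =612 / 91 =6.73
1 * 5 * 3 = 15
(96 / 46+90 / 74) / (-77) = -2811 / 65527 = -0.04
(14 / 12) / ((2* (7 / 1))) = 1 / 12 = 0.08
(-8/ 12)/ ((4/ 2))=-1/ 3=-0.33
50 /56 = 25 /28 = 0.89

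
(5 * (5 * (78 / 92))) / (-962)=-75 / 3404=-0.02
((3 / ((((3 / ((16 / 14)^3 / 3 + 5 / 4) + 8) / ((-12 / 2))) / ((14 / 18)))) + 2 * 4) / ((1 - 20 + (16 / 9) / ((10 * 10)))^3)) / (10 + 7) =-2610924890625 / 46284450093483902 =-0.00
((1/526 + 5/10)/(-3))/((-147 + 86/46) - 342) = 0.00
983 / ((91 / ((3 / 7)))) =2949 / 637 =4.63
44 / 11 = 4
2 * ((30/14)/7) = 30/49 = 0.61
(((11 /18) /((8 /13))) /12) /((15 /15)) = 143 /1728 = 0.08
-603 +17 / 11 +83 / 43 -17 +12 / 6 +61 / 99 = -2613407 / 4257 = -613.91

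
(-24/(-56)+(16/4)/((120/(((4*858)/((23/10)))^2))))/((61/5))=1374180735/225883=6083.60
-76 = -76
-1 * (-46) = 46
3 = 3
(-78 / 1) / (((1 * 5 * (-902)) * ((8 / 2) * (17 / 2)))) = 0.00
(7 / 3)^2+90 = 859 / 9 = 95.44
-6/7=-0.86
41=41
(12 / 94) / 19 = 6 / 893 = 0.01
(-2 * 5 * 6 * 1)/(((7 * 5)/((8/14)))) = -48/49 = -0.98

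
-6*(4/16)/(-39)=1/26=0.04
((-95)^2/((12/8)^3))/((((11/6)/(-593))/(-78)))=2226359200/33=67465430.30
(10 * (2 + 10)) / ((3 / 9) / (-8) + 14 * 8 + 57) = 576 / 811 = 0.71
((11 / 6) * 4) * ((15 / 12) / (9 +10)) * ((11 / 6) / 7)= 0.13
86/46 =43/23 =1.87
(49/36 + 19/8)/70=269/5040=0.05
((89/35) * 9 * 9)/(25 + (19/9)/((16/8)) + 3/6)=64881/8365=7.76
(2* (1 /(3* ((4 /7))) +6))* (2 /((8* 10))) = 0.33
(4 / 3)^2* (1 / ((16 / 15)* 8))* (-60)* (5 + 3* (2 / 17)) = -2275 / 34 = -66.91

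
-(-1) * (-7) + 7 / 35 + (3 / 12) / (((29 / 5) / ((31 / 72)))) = -283193 / 41760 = -6.78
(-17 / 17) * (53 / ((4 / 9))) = -477 / 4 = -119.25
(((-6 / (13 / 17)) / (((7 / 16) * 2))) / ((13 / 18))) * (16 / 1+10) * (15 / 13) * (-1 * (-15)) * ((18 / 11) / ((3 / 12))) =-475891200 / 13013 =-36570.44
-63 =-63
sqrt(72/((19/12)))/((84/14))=1.12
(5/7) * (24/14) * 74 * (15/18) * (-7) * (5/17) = -18500/119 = -155.46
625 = 625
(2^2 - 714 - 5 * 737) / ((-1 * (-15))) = -293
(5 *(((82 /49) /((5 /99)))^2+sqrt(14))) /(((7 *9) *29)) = 5 *sqrt(14) /1827+7322436 /2437015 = 3.01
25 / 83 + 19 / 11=1852 / 913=2.03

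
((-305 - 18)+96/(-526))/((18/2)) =-84997/2367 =-35.91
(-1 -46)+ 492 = 445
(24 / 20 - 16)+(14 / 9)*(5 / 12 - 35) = -18521 / 270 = -68.60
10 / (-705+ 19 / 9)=-45 / 3163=-0.01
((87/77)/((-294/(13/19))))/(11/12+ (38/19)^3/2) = -2262/4229533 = -0.00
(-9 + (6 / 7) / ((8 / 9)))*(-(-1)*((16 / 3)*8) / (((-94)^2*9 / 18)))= -1200 / 15463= -0.08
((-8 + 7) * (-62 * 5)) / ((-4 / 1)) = -155 / 2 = -77.50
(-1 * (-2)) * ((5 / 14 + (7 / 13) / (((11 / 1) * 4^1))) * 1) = 1479 / 2002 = 0.74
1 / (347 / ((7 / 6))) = 7 / 2082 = 0.00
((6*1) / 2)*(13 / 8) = 39 / 8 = 4.88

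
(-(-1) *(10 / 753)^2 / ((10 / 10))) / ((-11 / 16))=-1600 / 6237099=-0.00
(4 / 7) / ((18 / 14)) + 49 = 445 / 9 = 49.44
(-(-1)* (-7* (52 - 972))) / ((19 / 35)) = 225400 / 19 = 11863.16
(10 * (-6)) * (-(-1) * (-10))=600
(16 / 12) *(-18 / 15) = -8 / 5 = -1.60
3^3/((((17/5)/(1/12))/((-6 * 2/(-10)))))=27/34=0.79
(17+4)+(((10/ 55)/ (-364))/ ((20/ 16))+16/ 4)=125123/ 5005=25.00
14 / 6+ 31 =100 / 3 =33.33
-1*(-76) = 76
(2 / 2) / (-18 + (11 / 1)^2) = 1 / 103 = 0.01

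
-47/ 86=-0.55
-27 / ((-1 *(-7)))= -27 / 7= -3.86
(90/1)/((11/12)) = 98.18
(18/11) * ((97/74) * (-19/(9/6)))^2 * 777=142659258/407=350514.15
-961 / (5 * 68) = -961 / 340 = -2.83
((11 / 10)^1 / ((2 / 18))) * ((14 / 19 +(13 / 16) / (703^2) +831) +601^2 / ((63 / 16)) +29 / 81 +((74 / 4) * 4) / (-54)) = 4565096404897897 / 4981626720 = 916386.69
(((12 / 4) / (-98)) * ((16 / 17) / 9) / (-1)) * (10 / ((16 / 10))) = 50 / 2499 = 0.02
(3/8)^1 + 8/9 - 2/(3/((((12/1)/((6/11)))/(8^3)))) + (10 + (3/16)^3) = 414419/36864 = 11.24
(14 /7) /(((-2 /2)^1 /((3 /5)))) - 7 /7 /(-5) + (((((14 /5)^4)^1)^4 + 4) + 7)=2177954863688277386 /152587890625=14273444.99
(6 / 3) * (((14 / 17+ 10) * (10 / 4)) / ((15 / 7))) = 25.25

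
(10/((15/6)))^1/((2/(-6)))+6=-6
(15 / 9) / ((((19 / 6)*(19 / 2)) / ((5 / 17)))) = 100 / 6137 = 0.02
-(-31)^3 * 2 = 59582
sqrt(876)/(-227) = -2*sqrt(219)/227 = -0.13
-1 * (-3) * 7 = 21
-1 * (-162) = 162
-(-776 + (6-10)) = 780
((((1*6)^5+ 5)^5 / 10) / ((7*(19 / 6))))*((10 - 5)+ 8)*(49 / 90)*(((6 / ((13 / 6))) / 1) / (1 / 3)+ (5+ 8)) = 55303788839189034785039 / 2850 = 19404838189189135012.29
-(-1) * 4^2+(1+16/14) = 127/7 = 18.14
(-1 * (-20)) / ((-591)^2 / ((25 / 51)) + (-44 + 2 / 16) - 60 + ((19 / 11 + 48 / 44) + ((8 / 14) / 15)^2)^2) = 2353220100000 / 83826090521303033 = 0.00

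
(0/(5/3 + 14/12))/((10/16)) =0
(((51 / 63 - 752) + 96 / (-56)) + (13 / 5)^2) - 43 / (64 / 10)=-12648107 / 16800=-752.86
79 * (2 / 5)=158 / 5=31.60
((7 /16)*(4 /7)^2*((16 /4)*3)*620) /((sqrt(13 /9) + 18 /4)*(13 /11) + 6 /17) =7588041120 /37948037-3689674560*sqrt(13) /265636259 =149.88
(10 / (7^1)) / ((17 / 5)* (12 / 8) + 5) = 100 / 707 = 0.14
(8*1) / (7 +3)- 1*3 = -11 / 5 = -2.20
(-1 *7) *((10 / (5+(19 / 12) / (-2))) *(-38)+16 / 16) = 63133 / 101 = 625.08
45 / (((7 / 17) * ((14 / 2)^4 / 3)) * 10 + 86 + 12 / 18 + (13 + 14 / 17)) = 459 / 34639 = 0.01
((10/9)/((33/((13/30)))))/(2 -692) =-13/614790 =-0.00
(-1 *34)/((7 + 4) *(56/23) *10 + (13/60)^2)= -2815200/22179887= -0.13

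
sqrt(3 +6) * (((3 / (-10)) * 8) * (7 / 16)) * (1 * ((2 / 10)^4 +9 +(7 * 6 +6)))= -1122219 / 6250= -179.56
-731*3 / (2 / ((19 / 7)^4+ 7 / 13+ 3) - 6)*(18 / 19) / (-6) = -11872588401 / 204540472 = -58.05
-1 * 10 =-10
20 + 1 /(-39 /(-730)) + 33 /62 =94907 /2418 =39.25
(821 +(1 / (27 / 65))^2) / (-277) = -602734 / 201933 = -2.98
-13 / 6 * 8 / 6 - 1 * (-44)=370 / 9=41.11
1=1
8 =8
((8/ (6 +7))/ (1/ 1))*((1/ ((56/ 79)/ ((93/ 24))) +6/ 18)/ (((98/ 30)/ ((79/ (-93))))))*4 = -3.71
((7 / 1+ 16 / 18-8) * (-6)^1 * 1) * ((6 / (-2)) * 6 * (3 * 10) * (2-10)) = 2880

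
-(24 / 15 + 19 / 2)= -111 / 10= -11.10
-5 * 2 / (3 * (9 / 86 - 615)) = 860 / 158643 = 0.01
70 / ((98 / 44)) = 220 / 7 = 31.43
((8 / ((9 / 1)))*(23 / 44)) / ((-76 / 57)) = -23 / 66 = -0.35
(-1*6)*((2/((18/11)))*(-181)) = 3982/3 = 1327.33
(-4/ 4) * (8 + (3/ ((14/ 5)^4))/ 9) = -922609/ 115248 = -8.01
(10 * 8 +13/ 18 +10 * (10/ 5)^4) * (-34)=-73661/ 9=-8184.56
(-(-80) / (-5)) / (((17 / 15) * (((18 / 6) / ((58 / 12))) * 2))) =-580 / 51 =-11.37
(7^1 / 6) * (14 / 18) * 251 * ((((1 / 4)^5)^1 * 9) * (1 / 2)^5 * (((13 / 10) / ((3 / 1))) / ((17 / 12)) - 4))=-1930943 / 8355840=-0.23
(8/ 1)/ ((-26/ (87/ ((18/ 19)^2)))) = -10469/ 351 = -29.83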